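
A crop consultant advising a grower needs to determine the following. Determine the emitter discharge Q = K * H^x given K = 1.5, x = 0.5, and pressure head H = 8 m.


Q = K * H^x
  = 1.5 * 8^0.5
  = 1.5 * 2.8284
  = 4.24 L/h


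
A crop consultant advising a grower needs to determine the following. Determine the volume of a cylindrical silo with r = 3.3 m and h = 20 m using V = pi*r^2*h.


V = pi * r^2 * h
  = pi * 3.3^2 * 20
  = pi * 10.89 * 20
  = 684.24 m^3


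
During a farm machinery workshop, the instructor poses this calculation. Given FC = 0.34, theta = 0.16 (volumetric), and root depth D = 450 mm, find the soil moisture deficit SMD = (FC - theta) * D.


SMD = (FC - theta) * D
    = (0.34 - 0.16) * 450
    = 0.180 * 450
    = 81 mm


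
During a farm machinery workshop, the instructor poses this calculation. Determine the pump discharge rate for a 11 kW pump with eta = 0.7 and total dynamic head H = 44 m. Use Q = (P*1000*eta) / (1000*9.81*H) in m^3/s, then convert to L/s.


Q = (P * 1000 * eta) / (rho * g * H)
  = (11 * 1000 * 0.7) / (1000 * 9.81 * 44)
  = 7700 / 431640
  = 0.01784 m^3/s = 17.84 L/s


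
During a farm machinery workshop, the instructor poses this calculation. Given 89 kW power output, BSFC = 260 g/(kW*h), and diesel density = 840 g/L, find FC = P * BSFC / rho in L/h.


FC = P * BSFC / rho_fuel
   = 89 * 260 / 840
   = 23140 / 840
   = 27.55 L/h


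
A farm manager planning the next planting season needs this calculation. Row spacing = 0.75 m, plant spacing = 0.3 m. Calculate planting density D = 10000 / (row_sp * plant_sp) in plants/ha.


D = 10000 / (row_sp * plant_sp)
  = 10000 / (0.75 * 0.3)
  = 10000 / 0.2250
  = 44444.44 plants/ha


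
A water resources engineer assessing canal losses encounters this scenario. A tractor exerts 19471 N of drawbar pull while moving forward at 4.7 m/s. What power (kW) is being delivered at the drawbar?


P = F * v / 1000
  = 19471 * 4.7 / 1000
  = 91513.70 / 1000
  = 91.51 kW


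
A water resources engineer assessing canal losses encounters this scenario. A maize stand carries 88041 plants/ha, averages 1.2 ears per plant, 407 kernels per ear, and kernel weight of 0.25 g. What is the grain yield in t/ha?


Y = density * ears * kernels * kw
  = 88041 * 1.2 * 407 * 0.25 g/ha
  = 10749806.10 g/ha
  = 10749.81 kg/ha = 10.75 t/ha


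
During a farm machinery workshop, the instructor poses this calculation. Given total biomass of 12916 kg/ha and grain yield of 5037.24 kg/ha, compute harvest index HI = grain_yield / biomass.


HI = grain_yield / biomass
   = 5037.24 / 12916
   = 0.39


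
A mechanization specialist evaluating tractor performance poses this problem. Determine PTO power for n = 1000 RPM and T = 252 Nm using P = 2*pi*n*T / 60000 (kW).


P = 2*pi*n*T / 60000
  = 2*pi * 1000 * 252 / 60000
  = 1583362.70 / 60000
  = 26.39 kW


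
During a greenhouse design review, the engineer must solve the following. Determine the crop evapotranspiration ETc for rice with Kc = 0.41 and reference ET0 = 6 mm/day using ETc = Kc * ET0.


ETc = Kc * ET0
    = 0.41 * 6
    = 2.46 mm/day


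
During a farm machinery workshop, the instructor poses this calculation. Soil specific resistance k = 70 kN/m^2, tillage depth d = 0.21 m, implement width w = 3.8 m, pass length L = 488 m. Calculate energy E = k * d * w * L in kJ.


E = k * d * w * L
  = 70 * 0.21 * 3.8 * 488
  = 27259.68 kJ


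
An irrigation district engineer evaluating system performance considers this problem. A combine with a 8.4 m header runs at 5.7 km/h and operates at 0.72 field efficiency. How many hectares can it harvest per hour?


C = w * v * eta_f / 10
  = 8.4 * 5.7 * 0.72 / 10
  = 34.47 / 10
  = 3.45 ha/h


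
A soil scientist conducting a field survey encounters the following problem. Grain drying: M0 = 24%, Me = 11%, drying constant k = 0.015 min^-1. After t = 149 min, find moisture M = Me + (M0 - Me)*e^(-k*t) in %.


M = Me + (M0 - Me) * e^(-k*t)
  = 11 + (24 - 11) * e^(-0.015*149)
  = 11 + 13 * e^(-2.235)
  = 11 + 13 * 0.10699
  = 11 + 1.3909
  = 12.39%


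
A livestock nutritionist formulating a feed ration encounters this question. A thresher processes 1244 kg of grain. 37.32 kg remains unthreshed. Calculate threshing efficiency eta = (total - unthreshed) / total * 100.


eta = (total - unthreshed) / total * 100
    = (1244 - 37.32) / 1244 * 100
    = 1206.68 / 1244 * 100
    = 97%


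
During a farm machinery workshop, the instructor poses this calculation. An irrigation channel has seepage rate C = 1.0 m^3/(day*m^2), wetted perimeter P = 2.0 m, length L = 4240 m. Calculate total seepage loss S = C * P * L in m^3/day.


S = C * P * L
  = 1.0 * 2.0 * 4240
  = 8480 m^3/day


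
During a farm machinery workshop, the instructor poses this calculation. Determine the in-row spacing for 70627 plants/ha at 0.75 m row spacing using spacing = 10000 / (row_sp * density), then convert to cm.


spacing = 10000 / (row_sp * density)
        = 10000 / (0.75 * 70627)
        = 10000 / 52970.25
        = 0.18879 m = 18.88 cm


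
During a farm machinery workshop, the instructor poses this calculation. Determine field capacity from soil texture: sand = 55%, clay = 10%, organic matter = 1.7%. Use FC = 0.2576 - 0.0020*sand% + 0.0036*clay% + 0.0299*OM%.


FC = 0.2576 - 0.0020*55 + 0.0036*10 + 0.0299*1.7
   = 0.2576 - 0.1100 + 0.0360 + 0.0508
   = 0.2344


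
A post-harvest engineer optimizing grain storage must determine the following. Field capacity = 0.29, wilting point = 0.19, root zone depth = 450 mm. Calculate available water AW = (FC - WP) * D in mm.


AW = (FC - WP) * D
   = (0.29 - 0.19) * 450
   = 0.10 * 450
   = 45 mm


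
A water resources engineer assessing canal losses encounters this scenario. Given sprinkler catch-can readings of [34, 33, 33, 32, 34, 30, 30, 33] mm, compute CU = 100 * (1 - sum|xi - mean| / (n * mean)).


xbar = 259 / 8 = 32.375
sum|xi - xbar| = 10.250
CU = 100 * (1 - 10.250 / (8 * 32.375))
   = 100 * (1 - 0.0396)
   = 96.04%


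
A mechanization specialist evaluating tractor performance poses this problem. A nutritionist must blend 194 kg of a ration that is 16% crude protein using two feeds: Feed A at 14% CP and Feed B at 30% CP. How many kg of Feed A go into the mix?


parts_A = CP_b - target = 30 - 16 = 14
parts_B = target - CP_a = 16 - 14 = 2
total_parts = 14 + 2 = 16
Feed A = 194 * 14 / 16 = 169.75 kg
Feed B = 194 * 2 / 16 = 24.25 kg

169.75 kg


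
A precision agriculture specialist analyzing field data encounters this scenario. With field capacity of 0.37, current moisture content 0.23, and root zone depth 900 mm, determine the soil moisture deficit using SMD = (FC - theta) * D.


SMD = (FC - theta) * D
    = (0.37 - 0.23) * 900
    = 0.140 * 900
    = 126 mm


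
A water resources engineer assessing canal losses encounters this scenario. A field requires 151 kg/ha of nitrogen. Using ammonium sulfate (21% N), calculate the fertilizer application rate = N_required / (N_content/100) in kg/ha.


Rate = N_required / (N_content / 100)
     = 151 / (21 / 100)
     = 151 / 0.21
     = 719.05 kg/ha


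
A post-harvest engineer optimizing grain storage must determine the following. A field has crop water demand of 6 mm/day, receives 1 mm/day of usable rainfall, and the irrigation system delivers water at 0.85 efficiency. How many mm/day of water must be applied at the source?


IWR = (ETc - Pe) / Ea
    = (6 - 1) / 0.85
    = 5 / 0.85
    = 5.88 mm/day


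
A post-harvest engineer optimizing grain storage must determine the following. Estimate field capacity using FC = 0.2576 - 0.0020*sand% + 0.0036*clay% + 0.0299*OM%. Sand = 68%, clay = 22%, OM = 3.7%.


FC = 0.2576 - 0.0020*68 + 0.0036*22 + 0.0299*3.7
   = 0.2576 - 0.1360 + 0.0792 + 0.1106
   = 0.3114


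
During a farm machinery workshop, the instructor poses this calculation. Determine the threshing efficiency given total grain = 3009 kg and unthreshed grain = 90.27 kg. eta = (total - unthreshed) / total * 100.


eta = (total - unthreshed) / total * 100
    = (3009 - 90.27) / 3009 * 100
    = 2918.73 / 3009 * 100
    = 97%


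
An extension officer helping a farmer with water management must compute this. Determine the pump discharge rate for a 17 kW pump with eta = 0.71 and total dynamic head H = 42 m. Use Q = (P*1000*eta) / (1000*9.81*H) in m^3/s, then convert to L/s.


Q = (P * 1000 * eta) / (rho * g * H)
  = (17 * 1000 * 0.71) / (1000 * 9.81 * 42)
  = 12070 / 412020
  = 0.02929 m^3/s = 29.29 L/s


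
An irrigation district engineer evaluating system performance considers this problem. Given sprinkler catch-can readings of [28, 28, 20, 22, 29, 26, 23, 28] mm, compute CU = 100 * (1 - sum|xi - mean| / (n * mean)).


xbar = 204 / 8 = 25.500
sum|xi - xbar| = 23
CU = 100 * (1 - 23 / (8 * 25.500))
   = 100 * (1 - 0.1127)
   = 88.73%


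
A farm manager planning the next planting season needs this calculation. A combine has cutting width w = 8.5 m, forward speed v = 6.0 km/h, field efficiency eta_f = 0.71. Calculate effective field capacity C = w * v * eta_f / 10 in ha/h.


C = w * v * eta_f / 10
  = 8.5 * 6.0 * 0.71 / 10
  = 36.21 / 10
  = 3.62 ha/h


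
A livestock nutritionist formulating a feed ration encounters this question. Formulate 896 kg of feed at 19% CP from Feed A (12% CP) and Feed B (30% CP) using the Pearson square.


parts_A = CP_b - target = 30 - 19 = 11
parts_B = target - CP_a = 19 - 12 = 7
total_parts = 11 + 7 = 18
Feed A = 896 * 11 / 18 = 547.56 kg
Feed B = 896 * 7 / 18 = 348.44 kg

547.56 kg


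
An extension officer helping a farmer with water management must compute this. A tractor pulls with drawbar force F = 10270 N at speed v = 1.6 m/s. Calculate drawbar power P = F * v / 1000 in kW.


P = F * v / 1000
  = 10270 * 1.6 / 1000
  = 16432 / 1000
  = 16.43 kW


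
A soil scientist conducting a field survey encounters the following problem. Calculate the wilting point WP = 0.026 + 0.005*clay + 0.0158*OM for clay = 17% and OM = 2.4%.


WP = 0.026 + 0.005*17 + 0.0158*2.4
   = 0.026 + 0.0850 + 0.0379
   = 0.1489


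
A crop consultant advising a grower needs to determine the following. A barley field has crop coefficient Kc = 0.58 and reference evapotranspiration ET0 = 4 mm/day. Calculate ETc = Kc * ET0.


ETc = Kc * ET0
    = 0.58 * 4
    = 2.32 mm/day


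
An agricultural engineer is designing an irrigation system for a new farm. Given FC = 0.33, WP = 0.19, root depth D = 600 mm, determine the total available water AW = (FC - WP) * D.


AW = (FC - WP) * D
   = (0.33 - 0.19) * 600
   = 0.14 * 600
   = 84 mm


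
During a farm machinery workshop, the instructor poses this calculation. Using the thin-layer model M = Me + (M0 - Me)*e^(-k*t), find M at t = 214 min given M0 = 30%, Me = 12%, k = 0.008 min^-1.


M = Me + (M0 - Me) * e^(-k*t)
  = 12 + (30 - 12) * e^(-0.008*214)
  = 12 + 18 * e^(-1.712)
  = 12 + 18 * 0.18050
  = 12 + 3.2491
  = 15.25%


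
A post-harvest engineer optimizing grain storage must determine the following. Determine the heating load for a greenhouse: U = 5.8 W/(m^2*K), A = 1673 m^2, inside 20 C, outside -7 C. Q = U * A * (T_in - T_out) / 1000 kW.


dT = 20 - (-7) = 27 K
Q = U * A * dT
  = 5.8 * 1673 * 27
  = 261991.80 W = 261.99 kW


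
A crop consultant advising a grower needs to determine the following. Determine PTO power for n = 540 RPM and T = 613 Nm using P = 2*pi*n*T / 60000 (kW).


P = 2*pi*n*T / 60000
  = 2*pi * 540 * 613 / 60000
  = 2079860.00 / 60000
  = 34.66 kW


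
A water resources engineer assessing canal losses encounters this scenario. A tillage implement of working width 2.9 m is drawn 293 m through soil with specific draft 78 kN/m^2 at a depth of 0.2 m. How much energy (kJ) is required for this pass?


E = k * d * w * L
  = 78 * 0.2 * 2.9 * 293
  = 13255.32 kJ


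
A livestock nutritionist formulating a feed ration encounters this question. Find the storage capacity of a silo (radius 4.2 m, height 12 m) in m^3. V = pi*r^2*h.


V = pi * r^2 * h
  = pi * 4.2^2 * 12
  = pi * 17.64 * 12
  = 665.01 m^3


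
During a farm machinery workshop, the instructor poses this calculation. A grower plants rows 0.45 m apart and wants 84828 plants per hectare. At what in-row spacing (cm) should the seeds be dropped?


spacing = 10000 / (row_sp * density)
        = 10000 / (0.45 * 84828)
        = 10000 / 38172.60
        = 0.26197 m = 26.20 cm


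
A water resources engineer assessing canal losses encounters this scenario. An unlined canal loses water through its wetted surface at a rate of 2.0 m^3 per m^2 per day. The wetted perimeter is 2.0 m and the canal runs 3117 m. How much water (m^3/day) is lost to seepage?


S = C * P * L
  = 2.0 * 2.0 * 3117
  = 12468 m^3/day


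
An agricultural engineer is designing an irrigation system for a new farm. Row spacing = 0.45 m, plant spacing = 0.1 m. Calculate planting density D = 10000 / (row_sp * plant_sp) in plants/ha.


D = 10000 / (row_sp * plant_sp)
  = 10000 / (0.45 * 0.1)
  = 10000 / 0.0450
  = 222222.22 plants/ha


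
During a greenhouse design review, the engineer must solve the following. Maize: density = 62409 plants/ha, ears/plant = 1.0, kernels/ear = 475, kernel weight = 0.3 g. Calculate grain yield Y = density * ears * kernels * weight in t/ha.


Y = density * ears * kernels * kw
  = 62409 * 1.0 * 475 * 0.3 g/ha
  = 8893282.50 g/ha
  = 8893.28 kg/ha = 8.89 t/ha


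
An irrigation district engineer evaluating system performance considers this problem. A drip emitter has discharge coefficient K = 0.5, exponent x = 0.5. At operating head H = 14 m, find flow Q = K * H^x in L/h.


Q = K * H^x
  = 0.5 * 14^0.5
  = 0.5 * 3.7417
  = 1.87 L/h


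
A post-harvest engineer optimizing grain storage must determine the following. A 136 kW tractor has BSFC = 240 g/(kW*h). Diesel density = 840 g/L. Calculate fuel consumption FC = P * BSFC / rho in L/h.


FC = P * BSFC / rho_fuel
   = 136 * 240 / 840
   = 32640 / 840
   = 38.86 L/h


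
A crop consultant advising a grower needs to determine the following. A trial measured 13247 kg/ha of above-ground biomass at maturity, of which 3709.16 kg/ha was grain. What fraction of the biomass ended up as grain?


HI = grain_yield / biomass
   = 3709.16 / 13247
   = 0.28


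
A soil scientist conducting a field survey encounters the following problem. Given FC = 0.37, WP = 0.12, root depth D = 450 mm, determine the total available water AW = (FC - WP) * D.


AW = (FC - WP) * D
   = (0.37 - 0.12) * 450
   = 0.25 * 450
   = 112.50 mm


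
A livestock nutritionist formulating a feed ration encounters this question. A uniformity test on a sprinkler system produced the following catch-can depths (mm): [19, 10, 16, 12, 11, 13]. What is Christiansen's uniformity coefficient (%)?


xbar = 81 / 6 = 13.500
sum|xi - xbar| = 16
CU = 100 * (1 - 16 / (6 * 13.500))
   = 100 * (1 - 0.1975)
   = 80.25%


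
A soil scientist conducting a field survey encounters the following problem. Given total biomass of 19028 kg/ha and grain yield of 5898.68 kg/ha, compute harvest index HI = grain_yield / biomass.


HI = grain_yield / biomass
   = 5898.68 / 19028
   = 0.31


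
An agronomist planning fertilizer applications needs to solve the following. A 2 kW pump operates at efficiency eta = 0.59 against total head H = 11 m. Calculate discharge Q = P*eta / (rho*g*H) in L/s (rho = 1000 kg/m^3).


Q = (P * 1000 * eta) / (rho * g * H)
  = (2 * 1000 * 0.59) / (1000 * 9.81 * 11)
  = 1180 / 107910
  = 0.01094 m^3/s = 10.94 L/s


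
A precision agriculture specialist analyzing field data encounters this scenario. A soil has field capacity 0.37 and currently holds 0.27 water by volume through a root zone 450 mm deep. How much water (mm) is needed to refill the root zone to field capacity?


SMD = (FC - theta) * D
    = (0.37 - 0.27) * 450
    = 0.100 * 450
    = 45 mm


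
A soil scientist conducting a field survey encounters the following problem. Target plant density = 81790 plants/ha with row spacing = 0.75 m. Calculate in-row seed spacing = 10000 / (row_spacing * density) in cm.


spacing = 10000 / (row_sp * density)
        = 10000 / (0.75 * 81790)
        = 10000 / 61342.50
        = 0.16302 m = 16.30 cm


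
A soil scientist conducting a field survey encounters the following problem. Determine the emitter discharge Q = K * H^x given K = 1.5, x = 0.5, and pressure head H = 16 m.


Q = K * H^x
  = 1.5 * 16^0.5
  = 1.5 * 4
  = 6 L/h


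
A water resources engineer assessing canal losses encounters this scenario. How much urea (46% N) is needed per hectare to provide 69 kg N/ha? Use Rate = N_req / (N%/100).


Rate = N_required / (N_content / 100)
     = 69 / (46 / 100)
     = 69 / 0.46
     = 150 kg/ha


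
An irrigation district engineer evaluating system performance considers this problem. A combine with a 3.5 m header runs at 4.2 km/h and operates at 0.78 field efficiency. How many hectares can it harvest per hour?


C = w * v * eta_f / 10
  = 3.5 * 4.2 * 0.78 / 10
  = 11.47 / 10
  = 1.15 ha/h


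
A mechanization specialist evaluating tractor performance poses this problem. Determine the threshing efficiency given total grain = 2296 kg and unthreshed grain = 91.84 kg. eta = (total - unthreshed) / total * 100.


eta = (total - unthreshed) / total * 100
    = (2296 - 91.84) / 2296 * 100
    = 2204.16 / 2296 * 100
    = 96%


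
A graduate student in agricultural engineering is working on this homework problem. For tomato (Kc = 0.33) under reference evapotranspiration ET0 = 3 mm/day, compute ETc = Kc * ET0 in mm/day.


ETc = Kc * ET0
    = 0.33 * 3
    = 0.99 mm/day


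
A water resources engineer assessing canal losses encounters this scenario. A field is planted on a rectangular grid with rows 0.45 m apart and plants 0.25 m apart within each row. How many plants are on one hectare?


D = 10000 / (row_sp * plant_sp)
  = 10000 / (0.45 * 0.25)
  = 10000 / 0.1125
  = 88888.89 plants/ha


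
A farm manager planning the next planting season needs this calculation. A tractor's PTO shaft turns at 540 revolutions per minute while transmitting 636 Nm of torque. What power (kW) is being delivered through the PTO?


P = 2*pi*n*T / 60000
  = 2*pi * 540 * 636 / 60000
  = 2157897.16 / 60000
  = 35.96 kW


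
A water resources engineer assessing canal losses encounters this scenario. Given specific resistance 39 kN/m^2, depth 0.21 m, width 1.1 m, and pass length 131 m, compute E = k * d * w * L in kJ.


E = k * d * w * L
  = 39 * 0.21 * 1.1 * 131
  = 1180.18 kJ


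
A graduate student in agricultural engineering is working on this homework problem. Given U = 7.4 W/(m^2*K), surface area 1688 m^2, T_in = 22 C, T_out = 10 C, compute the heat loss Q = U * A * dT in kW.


dT = 22 - (10) = 12 K
Q = U * A * dT
  = 7.4 * 1688 * 12
  = 149894.40 W = 149.89 kW


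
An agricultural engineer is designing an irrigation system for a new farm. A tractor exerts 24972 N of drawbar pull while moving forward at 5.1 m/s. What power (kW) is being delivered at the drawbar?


P = F * v / 1000
  = 24972 * 5.1 / 1000
  = 127357.20 / 1000
  = 127.36 kW


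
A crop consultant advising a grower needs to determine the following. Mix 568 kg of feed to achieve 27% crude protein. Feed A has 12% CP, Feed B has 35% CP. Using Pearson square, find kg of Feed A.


parts_A = CP_b - target = 35 - 27 = 8
parts_B = target - CP_a = 27 - 12 = 15
total_parts = 8 + 15 = 23
Feed A = 568 * 8 / 23 = 197.57 kg
Feed B = 568 * 15 / 23 = 370.43 kg

197.57 kg


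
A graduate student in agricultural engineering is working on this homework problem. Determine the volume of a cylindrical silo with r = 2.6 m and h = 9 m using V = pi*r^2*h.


V = pi * r^2 * h
  = pi * 2.6^2 * 9
  = pi * 6.76 * 9
  = 191.13 m^3


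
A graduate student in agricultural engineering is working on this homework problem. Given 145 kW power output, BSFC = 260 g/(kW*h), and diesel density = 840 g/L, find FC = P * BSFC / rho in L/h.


FC = P * BSFC / rho_fuel
   = 145 * 260 / 840
   = 37700 / 840
   = 44.88 L/h


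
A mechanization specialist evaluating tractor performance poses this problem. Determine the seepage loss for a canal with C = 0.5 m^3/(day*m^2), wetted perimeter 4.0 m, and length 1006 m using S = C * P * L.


S = C * P * L
  = 0.5 * 4.0 * 1006
  = 2012 m^3/day


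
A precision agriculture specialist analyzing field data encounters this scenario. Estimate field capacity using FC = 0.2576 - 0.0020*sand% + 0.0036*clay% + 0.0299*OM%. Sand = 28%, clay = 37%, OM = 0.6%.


FC = 0.2576 - 0.0020*28 + 0.0036*37 + 0.0299*0.6
   = 0.2576 - 0.0560 + 0.1332 + 0.0179
   = 0.3527


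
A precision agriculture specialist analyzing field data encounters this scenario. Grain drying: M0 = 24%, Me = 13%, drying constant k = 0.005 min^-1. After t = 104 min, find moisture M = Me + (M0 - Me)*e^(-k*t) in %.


M = Me + (M0 - Me) * e^(-k*t)
  = 13 + (24 - 13) * e^(-0.005*104)
  = 13 + 11 * e^(-0.520)
  = 13 + 11 * 0.59452
  = 13 + 6.5397
  = 19.54%


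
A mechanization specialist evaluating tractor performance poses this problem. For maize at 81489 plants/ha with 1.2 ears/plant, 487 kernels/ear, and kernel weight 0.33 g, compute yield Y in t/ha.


Y = density * ears * kernels * kw
  = 81489 * 1.2 * 487 * 0.33 g/ha
  = 15715316.63 g/ha
  = 15715.32 kg/ha = 15.72 t/ha


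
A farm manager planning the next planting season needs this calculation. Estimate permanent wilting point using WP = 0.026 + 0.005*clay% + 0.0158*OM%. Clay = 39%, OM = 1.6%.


WP = 0.026 + 0.005*39 + 0.0158*1.6
   = 0.026 + 0.1950 + 0.0253
   = 0.2463


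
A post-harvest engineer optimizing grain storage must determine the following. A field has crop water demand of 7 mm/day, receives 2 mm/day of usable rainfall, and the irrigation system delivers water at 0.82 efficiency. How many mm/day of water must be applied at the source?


IWR = (ETc - Pe) / Ea
    = (7 - 2) / 0.82
    = 5 / 0.82
    = 6.10 mm/day


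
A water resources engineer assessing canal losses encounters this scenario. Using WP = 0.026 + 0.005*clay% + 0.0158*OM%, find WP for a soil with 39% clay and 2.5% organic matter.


WP = 0.026 + 0.005*39 + 0.0158*2.5
   = 0.026 + 0.1950 + 0.0395
   = 0.2605


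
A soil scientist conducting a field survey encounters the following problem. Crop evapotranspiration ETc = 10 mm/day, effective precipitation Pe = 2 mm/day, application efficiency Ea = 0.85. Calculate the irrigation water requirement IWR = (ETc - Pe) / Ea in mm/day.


IWR = (ETc - Pe) / Ea
    = (10 - 2) / 0.85
    = 8 / 0.85
    = 9.41 mm/day


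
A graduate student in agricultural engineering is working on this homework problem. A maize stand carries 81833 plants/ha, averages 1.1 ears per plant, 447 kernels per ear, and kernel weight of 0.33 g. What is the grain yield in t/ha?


Y = density * ears * kernels * kw
  = 81833 * 1.1 * 447 * 0.33 g/ha
  = 13278304.41 g/ha
  = 13278.30 kg/ha = 13.28 t/ha


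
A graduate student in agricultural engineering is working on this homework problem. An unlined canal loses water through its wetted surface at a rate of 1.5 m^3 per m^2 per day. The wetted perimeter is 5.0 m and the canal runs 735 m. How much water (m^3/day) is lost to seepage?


S = C * P * L
  = 1.5 * 5.0 * 735
  = 5512.50 m^3/day


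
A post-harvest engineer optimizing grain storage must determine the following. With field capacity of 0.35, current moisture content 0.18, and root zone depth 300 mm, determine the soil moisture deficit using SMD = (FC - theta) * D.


SMD = (FC - theta) * D
    = (0.35 - 0.18) * 300
    = 0.170 * 300
    = 51 mm


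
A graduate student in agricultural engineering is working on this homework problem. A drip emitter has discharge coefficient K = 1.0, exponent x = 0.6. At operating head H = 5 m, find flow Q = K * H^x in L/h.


Q = K * H^x
  = 1.0 * 5^0.6
  = 1.0 * 2.6265
  = 2.63 L/h


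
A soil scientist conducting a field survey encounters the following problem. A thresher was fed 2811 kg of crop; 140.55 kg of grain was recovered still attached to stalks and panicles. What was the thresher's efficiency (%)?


eta = (total - unthreshed) / total * 100
    = (2811 - 140.55) / 2811 * 100
    = 2670.45 / 2811 * 100
    = 95%


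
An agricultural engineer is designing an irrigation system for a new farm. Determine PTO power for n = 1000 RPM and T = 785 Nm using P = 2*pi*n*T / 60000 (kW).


P = 2*pi*n*T / 60000
  = 2*pi * 1000 * 785 / 60000
  = 4932300.47 / 60000
  = 82.21 kW


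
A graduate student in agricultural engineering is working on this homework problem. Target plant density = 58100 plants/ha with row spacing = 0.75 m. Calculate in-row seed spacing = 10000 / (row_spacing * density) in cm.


spacing = 10000 / (row_sp * density)
        = 10000 / (0.75 * 58100)
        = 10000 / 43575
        = 0.22949 m = 22.95 cm


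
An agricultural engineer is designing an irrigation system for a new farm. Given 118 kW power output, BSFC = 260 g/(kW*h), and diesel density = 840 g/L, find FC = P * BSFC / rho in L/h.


FC = P * BSFC / rho_fuel
   = 118 * 260 / 840
   = 30680 / 840
   = 36.52 L/h


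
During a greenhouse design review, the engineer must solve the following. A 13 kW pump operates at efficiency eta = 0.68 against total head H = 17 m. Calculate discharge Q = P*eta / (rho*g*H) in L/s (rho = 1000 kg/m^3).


Q = (P * 1000 * eta) / (rho * g * H)
  = (13 * 1000 * 0.68) / (1000 * 9.81 * 17)
  = 8840 / 166770
  = 0.05301 m^3/s = 53.01 L/s


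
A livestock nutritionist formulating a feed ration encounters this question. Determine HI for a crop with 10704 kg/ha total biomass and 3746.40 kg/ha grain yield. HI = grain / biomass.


HI = grain_yield / biomass
   = 3746.40 / 10704
   = 0.35


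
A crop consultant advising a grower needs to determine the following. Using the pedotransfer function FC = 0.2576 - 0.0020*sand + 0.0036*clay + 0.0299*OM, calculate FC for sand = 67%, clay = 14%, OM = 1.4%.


FC = 0.2576 - 0.0020*67 + 0.0036*14 + 0.0299*1.4
   = 0.2576 - 0.1340 + 0.0504 + 0.0419
   = 0.2159


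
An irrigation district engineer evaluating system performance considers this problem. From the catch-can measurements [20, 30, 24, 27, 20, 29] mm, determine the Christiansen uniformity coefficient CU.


xbar = 150 / 6 = 25
sum|xi - xbar| = 22
CU = 100 * (1 - 22 / (6 * 25))
   = 100 * (1 - 0.1467)
   = 85.33%


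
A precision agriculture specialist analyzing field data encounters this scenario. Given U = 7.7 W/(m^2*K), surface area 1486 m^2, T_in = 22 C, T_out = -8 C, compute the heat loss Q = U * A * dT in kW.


dT = 22 - (-8) = 30 K
Q = U * A * dT
  = 7.7 * 1486 * 30
  = 343266 W = 343.27 kW


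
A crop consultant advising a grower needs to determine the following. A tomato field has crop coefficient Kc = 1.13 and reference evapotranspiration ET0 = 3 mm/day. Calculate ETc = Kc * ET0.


ETc = Kc * ET0
    = 1.13 * 3
    = 3.39 mm/day


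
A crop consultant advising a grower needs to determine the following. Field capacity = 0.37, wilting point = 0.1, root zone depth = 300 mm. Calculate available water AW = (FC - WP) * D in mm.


AW = (FC - WP) * D
   = (0.37 - 0.1) * 300
   = 0.27 * 300
   = 81 mm


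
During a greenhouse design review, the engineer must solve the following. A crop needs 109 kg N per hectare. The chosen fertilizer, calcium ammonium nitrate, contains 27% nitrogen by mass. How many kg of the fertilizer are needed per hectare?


Rate = N_required / (N_content / 100)
     = 109 / (27 / 100)
     = 109 / 0.27
     = 403.70 kg/ha


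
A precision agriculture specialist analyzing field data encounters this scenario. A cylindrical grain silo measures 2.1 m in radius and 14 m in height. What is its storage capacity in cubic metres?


V = pi * r^2 * h
  = pi * 2.1^2 * 14
  = pi * 4.41 * 14
  = 193.96 m^3


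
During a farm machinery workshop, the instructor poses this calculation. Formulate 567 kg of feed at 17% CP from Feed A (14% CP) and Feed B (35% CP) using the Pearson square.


parts_A = CP_b - target = 35 - 17 = 18
parts_B = target - CP_a = 17 - 14 = 3
total_parts = 18 + 3 = 21
Feed A = 567 * 18 / 21 = 486 kg
Feed B = 567 * 3 / 21 = 81 kg

486 kg


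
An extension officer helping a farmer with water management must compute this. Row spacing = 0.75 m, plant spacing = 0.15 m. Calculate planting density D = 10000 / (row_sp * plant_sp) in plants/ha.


D = 10000 / (row_sp * plant_sp)
  = 10000 / (0.75 * 0.15)
  = 10000 / 0.1125
  = 88888.89 plants/ha


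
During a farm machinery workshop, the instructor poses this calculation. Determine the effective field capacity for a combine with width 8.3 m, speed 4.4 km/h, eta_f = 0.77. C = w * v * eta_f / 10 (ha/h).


C = w * v * eta_f / 10
  = 8.3 * 4.4 * 0.77 / 10
  = 28.12 / 10
  = 2.81 ha/h


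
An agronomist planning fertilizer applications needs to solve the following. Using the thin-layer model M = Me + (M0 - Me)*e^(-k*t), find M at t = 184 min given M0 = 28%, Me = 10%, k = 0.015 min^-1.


M = Me + (M0 - Me) * e^(-k*t)
  = 10 + (28 - 10) * e^(-0.015*184)
  = 10 + 18 * e^(-2.760)
  = 10 + 18 * 0.06329
  = 10 + 1.1393
  = 11.14%


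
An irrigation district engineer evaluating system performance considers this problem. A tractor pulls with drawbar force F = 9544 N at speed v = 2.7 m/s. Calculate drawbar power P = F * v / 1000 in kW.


P = F * v / 1000
  = 9544 * 2.7 / 1000
  = 25768.80 / 1000
  = 25.77 kW


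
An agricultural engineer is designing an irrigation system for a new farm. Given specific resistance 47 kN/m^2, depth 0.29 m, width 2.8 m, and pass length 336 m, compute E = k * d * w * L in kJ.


E = k * d * w * L
  = 47 * 0.29 * 2.8 * 336
  = 12823.10 kJ


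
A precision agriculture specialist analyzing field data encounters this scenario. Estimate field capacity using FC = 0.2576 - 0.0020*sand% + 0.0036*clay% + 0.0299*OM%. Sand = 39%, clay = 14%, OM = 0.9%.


FC = 0.2576 - 0.0020*39 + 0.0036*14 + 0.0299*0.9
   = 0.2576 - 0.0780 + 0.0504 + 0.0269
   = 0.2569


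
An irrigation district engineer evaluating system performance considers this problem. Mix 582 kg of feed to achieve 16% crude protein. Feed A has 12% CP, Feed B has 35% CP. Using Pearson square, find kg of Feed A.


parts_A = CP_b - target = 35 - 16 = 19
parts_B = target - CP_a = 16 - 12 = 4
total_parts = 19 + 4 = 23
Feed A = 582 * 19 / 23 = 480.78 kg
Feed B = 582 * 4 / 23 = 101.22 kg

480.78 kg


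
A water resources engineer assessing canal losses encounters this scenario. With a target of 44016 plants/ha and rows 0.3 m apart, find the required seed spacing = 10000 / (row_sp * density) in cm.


spacing = 10000 / (row_sp * density)
        = 10000 / (0.3 * 44016)
        = 10000 / 13204.80
        = 0.75730 m = 75.73 cm


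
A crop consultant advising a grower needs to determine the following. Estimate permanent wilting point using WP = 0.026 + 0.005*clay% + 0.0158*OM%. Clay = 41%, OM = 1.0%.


WP = 0.026 + 0.005*41 + 0.0158*1.0
   = 0.026 + 0.2050 + 0.0158
   = 0.2468


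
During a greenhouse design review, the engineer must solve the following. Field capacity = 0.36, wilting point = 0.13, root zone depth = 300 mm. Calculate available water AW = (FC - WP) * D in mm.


AW = (FC - WP) * D
   = (0.36 - 0.13) * 300
   = 0.23 * 300
   = 69 mm


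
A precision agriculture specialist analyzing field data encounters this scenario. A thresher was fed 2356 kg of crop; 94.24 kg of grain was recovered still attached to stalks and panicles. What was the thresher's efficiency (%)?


eta = (total - unthreshed) / total * 100
    = (2356 - 94.24) / 2356 * 100
    = 2261.76 / 2356 * 100
    = 96%


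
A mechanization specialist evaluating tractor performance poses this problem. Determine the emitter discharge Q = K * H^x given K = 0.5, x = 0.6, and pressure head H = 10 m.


Q = K * H^x
  = 0.5 * 10^0.6
  = 0.5 * 3.9811
  = 1.99 L/h


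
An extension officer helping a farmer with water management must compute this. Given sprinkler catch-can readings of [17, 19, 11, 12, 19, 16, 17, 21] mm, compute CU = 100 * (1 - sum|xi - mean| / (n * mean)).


xbar = 132 / 8 = 16.500
sum|xi - xbar| = 21
CU = 100 * (1 - 21 / (8 * 16.500))
   = 100 * (1 - 0.1591)
   = 84.09%


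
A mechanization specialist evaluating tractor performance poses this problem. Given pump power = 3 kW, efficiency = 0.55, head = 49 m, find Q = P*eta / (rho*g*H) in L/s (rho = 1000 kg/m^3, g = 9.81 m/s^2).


Q = (P * 1000 * eta) / (rho * g * H)
  = (3 * 1000 * 0.55) / (1000 * 9.81 * 49)
  = 1650 / 480690
  = 0.00343 m^3/s = 3.43 L/s


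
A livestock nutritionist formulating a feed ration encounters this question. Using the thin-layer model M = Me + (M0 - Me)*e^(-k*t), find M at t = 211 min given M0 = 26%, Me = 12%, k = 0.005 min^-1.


M = Me + (M0 - Me) * e^(-k*t)
  = 12 + (26 - 12) * e^(-0.005*211)
  = 12 + 14 * e^(-1.055)
  = 12 + 14 * 0.34819
  = 12 + 4.8747
  = 16.87%


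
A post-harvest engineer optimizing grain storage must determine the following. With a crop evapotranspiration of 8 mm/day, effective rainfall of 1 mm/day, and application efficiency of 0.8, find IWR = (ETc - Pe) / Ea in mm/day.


IWR = (ETc - Pe) / Ea
    = (8 - 1) / 0.8
    = 7 / 0.8
    = 8.75 mm/day


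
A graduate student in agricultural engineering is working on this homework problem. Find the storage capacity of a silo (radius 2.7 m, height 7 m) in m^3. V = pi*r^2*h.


V = pi * r^2 * h
  = pi * 2.7^2 * 7
  = pi * 7.29 * 7
  = 160.32 m^3


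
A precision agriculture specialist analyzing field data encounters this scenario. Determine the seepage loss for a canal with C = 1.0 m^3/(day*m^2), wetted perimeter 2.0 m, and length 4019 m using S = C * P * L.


S = C * P * L
  = 1.0 * 2.0 * 4019
  = 8038 m^3/day


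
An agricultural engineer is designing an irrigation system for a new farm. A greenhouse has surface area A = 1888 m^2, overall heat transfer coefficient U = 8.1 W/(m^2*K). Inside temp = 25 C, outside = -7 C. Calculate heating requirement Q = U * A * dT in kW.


dT = 25 - (-7) = 32 K
Q = U * A * dT
  = 8.1 * 1888 * 32
  = 489369.60 W = 489.37 kW


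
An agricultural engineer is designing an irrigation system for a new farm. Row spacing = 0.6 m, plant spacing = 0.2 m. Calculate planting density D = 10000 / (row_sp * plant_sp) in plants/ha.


D = 10000 / (row_sp * plant_sp)
  = 10000 / (0.6 * 0.2)
  = 10000 / 0.1200
  = 83333.33 plants/ha


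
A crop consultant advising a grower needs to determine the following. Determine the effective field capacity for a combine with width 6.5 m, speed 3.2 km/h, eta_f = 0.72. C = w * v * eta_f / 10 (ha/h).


C = w * v * eta_f / 10
  = 6.5 * 3.2 * 0.72 / 10
  = 14.98 / 10
  = 1.50 ha/h


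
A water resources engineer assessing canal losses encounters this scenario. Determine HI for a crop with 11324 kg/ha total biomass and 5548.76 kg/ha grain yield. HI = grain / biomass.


HI = grain_yield / biomass
   = 5548.76 / 11324
   = 0.49


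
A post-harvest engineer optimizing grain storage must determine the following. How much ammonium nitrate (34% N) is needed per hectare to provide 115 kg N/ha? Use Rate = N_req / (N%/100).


Rate = N_required / (N_content / 100)
     = 115 / (34 / 100)
     = 115 / 0.34
     = 338.24 kg/ha


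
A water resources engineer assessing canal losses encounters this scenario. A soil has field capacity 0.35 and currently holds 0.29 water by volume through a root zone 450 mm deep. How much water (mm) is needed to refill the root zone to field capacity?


SMD = (FC - theta) * D
    = (0.35 - 0.29) * 450
    = 0.060 * 450
    = 27 mm


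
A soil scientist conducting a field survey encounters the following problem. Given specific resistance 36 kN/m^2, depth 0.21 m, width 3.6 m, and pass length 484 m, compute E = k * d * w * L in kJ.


E = k * d * w * L
  = 36 * 0.21 * 3.6 * 484
  = 13172.54 kJ


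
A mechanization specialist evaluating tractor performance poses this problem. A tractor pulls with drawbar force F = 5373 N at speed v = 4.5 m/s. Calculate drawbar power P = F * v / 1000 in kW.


P = F * v / 1000
  = 5373 * 4.5 / 1000
  = 24178.50 / 1000
  = 24.18 kW


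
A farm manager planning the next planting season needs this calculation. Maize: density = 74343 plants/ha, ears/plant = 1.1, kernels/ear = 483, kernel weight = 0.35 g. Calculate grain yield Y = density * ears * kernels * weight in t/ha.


Y = density * ears * kernels * kw
  = 74343 * 1.1 * 483 * 0.35 g/ha
  = 13824452.57 g/ha
  = 13824.45 kg/ha = 13.82 t/ha


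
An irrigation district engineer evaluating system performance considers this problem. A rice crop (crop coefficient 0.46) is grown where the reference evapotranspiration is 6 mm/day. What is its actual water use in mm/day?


ETc = Kc * ET0
    = 0.46 * 6
    = 2.76 mm/day


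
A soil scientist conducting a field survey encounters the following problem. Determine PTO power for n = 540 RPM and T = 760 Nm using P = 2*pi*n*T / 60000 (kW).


P = 2*pi*n*T / 60000
  = 2*pi * 540 * 760 / 60000
  = 2578619.25 / 60000
  = 42.98 kW


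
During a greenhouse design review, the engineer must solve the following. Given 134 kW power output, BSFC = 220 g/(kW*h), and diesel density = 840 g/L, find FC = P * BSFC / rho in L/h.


FC = P * BSFC / rho_fuel
   = 134 * 220 / 840
   = 29480 / 840
   = 35.10 L/h


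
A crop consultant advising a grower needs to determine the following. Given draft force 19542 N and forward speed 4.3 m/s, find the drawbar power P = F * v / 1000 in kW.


P = F * v / 1000
  = 19542 * 4.3 / 1000
  = 84030.60 / 1000
  = 84.03 kW


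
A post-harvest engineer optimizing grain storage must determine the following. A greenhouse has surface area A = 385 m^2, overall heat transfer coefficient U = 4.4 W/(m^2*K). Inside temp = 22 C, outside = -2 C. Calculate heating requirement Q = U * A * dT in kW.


dT = 22 - (-2) = 24 K
Q = U * A * dT
  = 4.4 * 385 * 24
  = 40656 W = 40.66 kW


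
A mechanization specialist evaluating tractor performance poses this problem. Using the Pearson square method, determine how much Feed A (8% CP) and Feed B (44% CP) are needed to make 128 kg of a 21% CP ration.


parts_A = CP_b - target = 44 - 21 = 23
parts_B = target - CP_a = 21 - 8 = 13
total_parts = 23 + 13 = 36
Feed A = 128 * 23 / 36 = 81.78 kg
Feed B = 128 * 13 / 36 = 46.22 kg

81.78 kg


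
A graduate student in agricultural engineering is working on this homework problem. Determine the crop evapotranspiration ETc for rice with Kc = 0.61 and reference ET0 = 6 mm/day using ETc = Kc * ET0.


ETc = Kc * ET0
    = 0.61 * 6
    = 3.66 mm/day


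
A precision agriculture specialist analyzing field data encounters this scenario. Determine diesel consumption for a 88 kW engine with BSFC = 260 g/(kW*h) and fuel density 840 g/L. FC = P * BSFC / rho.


FC = P * BSFC / rho_fuel
   = 88 * 260 / 840
   = 22880 / 840
   = 27.24 L/h


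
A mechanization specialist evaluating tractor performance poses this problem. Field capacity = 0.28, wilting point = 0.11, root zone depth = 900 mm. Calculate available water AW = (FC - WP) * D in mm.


AW = (FC - WP) * D
   = (0.28 - 0.11) * 900
   = 0.17 * 900
   = 153 mm


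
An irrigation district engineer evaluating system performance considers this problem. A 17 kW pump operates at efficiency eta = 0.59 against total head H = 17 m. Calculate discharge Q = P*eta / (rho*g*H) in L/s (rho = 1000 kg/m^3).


Q = (P * 1000 * eta) / (rho * g * H)
  = (17 * 1000 * 0.59) / (1000 * 9.81 * 17)
  = 10030 / 166770
  = 0.06014 m^3/s = 60.14 L/s


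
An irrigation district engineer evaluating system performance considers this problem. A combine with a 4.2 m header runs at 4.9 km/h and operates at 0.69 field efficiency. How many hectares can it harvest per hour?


C = w * v * eta_f / 10
  = 4.2 * 4.9 * 0.69 / 10
  = 14.20 / 10
  = 1.42 ha/h
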